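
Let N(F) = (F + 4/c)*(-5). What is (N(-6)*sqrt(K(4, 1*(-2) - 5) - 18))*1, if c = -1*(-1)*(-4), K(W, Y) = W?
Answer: 35*I*sqrt(14) ≈ 130.96*I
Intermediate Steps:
c = -4 (c = 1*(-4) = -4)
N(F) = 5 - 5*F (N(F) = (F + 4/(-4))*(-5) = (F + 4*(-1/4))*(-5) = (F - 1)*(-5) = (-1 + F)*(-5) = 5 - 5*F)
(N(-6)*sqrt(K(4, 1*(-2) - 5) - 18))*1 = ((5 - 5*(-6))*sqrt(4 - 18))*1 = ((5 + 30)*sqrt(-14))*1 = (35*(I*sqrt(14)))*1 = (35*I*sqrt(14))*1 = 35*I*sqrt(14)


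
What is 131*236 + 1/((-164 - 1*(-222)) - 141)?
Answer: 2566027/83 ≈ 30916.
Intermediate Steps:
131*236 + 1/((-164 - 1*(-222)) - 141) = 30916 + 1/((-164 + 222) - 141) = 30916 + 1/(58 - 141) = 30916 + 1/(-83) = 30916 - 1/83 = 2566027/83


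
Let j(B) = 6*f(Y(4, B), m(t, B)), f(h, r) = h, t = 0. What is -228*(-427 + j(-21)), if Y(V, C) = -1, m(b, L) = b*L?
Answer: 98724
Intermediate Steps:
m(b, L) = L*b
j(B) = -6 (j(B) = 6*(-1) = -6)
-228*(-427 + j(-21)) = -228*(-427 - 6) = -228*(-433) = 98724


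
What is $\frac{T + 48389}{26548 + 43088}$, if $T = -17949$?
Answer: $\frac{7610}{17409} \approx 0.43713$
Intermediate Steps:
$\frac{T + 48389}{26548 + 43088} = \frac{-17949 + 48389}{26548 + 43088} = \frac{30440}{69636} = 30440 \cdot \frac{1}{69636} = \frac{7610}{17409}$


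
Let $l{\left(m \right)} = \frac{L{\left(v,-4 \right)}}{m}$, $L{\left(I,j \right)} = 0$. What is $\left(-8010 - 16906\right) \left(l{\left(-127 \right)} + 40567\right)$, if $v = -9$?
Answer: $-1010767372$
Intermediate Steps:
$l{\left(m \right)} = 0$ ($l{\left(m \right)} = \frac{0}{m} = 0$)
$\left(-8010 - 16906\right) \left(l{\left(-127 \right)} + 40567\right) = \left(-8010 - 16906\right) \left(0 + 40567\right) = \left(-24916\right) 40567 = -1010767372$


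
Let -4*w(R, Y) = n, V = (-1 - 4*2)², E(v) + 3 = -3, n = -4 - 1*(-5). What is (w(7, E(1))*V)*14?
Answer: -567/2 ≈ -283.50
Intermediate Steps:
n = 1 (n = -4 + 5 = 1)
E(v) = -6 (E(v) = -3 - 3 = -6)
V = 81 (V = (-1 - 8)² = (-9)² = 81)
w(R, Y) = -¼ (w(R, Y) = -¼*1 = -¼)
(w(7, E(1))*V)*14 = -¼*81*14 = -81/4*14 = -567/2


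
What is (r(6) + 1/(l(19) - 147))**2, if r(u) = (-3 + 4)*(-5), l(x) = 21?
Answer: 398161/15876 ≈ 25.079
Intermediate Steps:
r(u) = -5 (r(u) = 1*(-5) = -5)
(r(6) + 1/(l(19) - 147))**2 = (-5 + 1/(21 - 147))**2 = (-5 + 1/(-126))**2 = (-5 - 1/126)**2 = (-631/126)**2 = 398161/15876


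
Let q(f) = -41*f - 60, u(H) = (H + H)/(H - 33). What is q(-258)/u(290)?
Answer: 1351563/290 ≈ 4660.6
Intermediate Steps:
u(H) = 2*H/(-33 + H) (u(H) = (2*H)/(-33 + H) = 2*H/(-33 + H))
q(f) = -60 - 41*f
q(-258)/u(290) = (-60 - 41*(-258))/((2*290/(-33 + 290))) = (-60 + 10578)/((2*290/257)) = 10518/((2*290*(1/257))) = 10518/(580/257) = 10518*(257/580) = 1351563/290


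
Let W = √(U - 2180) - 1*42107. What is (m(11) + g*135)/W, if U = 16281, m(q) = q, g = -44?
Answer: 249652403/1772985348 + 5929*√14101/1772985348 ≈ 0.14121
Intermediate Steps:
W = -42107 + √14101 (W = √(16281 - 2180) - 1*42107 = √14101 - 42107 = -42107 + √14101 ≈ -41988.)
(m(11) + g*135)/W = (11 - 44*135)/(-42107 + √14101) = (11 - 5940)/(-42107 + √14101) = -5929/(-42107 + √14101)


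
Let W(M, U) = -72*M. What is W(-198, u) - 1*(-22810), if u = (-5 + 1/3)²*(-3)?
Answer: 37066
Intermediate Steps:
u = -196/3 (u = (-5 + ⅓)²*(-3) = (-14/3)²*(-3) = (196/9)*(-3) = -196/3 ≈ -65.333)
W(-198, u) - 1*(-22810) = -72*(-198) - 1*(-22810) = 14256 + 22810 = 37066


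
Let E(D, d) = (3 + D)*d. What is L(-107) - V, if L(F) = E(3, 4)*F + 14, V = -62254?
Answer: 59700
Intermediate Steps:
E(D, d) = d*(3 + D)
L(F) = 14 + 24*F (L(F) = (4*(3 + 3))*F + 14 = (4*6)*F + 14 = 24*F + 14 = 14 + 24*F)
L(-107) - V = (14 + 24*(-107)) - 1*(-62254) = (14 - 2568) + 62254 = -2554 + 62254 = 59700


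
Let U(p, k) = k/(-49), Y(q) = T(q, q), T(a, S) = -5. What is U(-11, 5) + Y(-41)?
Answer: -250/49 ≈ -5.1020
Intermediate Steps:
Y(q) = -5
U(p, k) = -k/49 (U(p, k) = k*(-1/49) = -k/49)
U(-11, 5) + Y(-41) = -1/49*5 - 5 = -5/49 - 5 = -250/49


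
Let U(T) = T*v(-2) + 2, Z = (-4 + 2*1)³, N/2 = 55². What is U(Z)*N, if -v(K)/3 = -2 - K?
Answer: 12100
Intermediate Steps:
v(K) = 6 + 3*K (v(K) = -3*(-2 - K) = 6 + 3*K)
N = 6050 (N = 2*55² = 2*3025 = 6050)
Z = -8 (Z = (-4 + 2)³ = (-2)³ = -8)
U(T) = 2 (U(T) = T*(6 + 3*(-2)) + 2 = T*(6 - 6) + 2 = T*0 + 2 = 0 + 2 = 2)
U(Z)*N = 2*6050 = 12100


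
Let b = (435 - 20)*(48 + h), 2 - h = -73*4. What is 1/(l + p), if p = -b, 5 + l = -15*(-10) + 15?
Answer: -1/141770 ≈ -7.0537e-6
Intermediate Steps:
h = 294 (h = 2 - (-73)*4 = 2 - 1*(-292) = 2 + 292 = 294)
b = 141930 (b = (435 - 20)*(48 + 294) = 415*342 = 141930)
l = 160 (l = -5 + (-15*(-10) + 15) = -5 + (150 + 15) = -5 + 165 = 160)
p = -141930 (p = -1*141930 = -141930)
1/(l + p) = 1/(160 - 141930) = 1/(-141770) = -1/141770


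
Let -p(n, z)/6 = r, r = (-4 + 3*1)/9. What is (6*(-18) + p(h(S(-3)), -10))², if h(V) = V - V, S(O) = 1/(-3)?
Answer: 103684/9 ≈ 11520.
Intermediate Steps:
S(O) = -⅓
h(V) = 0
r = -⅑ (r = (-4 + 3)*(⅑) = -1*⅑ = -⅑ ≈ -0.11111)
p(n, z) = ⅔ (p(n, z) = -6*(-⅑) = ⅔)
(6*(-18) + p(h(S(-3)), -10))² = (6*(-18) + ⅔)² = (-108 + ⅔)² = (-322/3)² = 103684/9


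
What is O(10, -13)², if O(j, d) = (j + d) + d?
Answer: 256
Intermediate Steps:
O(j, d) = j + 2*d (O(j, d) = (d + j) + d = j + 2*d)
O(10, -13)² = (10 + 2*(-13))² = (10 - 26)² = (-16)² = 256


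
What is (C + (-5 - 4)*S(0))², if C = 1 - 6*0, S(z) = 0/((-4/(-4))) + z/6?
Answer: 1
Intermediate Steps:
S(z) = z/6 (S(z) = 0/((-4*(-¼))) + z*(⅙) = 0/1 + z/6 = 0*1 + z/6 = 0 + z/6 = z/6)
C = 1 (C = 1 + 0 = 1)
(C + (-5 - 4)*S(0))² = (1 + (-5 - 4)*((⅙)*0))² = (1 - 9*0)² = (1 + 0)² = 1² = 1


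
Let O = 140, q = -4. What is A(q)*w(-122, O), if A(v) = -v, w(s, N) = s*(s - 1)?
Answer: 60024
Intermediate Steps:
w(s, N) = s*(-1 + s)
A(q)*w(-122, O) = (-1*(-4))*(-122*(-1 - 122)) = 4*(-122*(-123)) = 4*15006 = 60024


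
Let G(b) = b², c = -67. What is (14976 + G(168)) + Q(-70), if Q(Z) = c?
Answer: 43133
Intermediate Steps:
Q(Z) = -67
(14976 + G(168)) + Q(-70) = (14976 + 168²) - 67 = (14976 + 28224) - 67 = 43200 - 67 = 43133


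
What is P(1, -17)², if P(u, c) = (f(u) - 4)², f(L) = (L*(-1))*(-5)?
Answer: 1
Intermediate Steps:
f(L) = 5*L (f(L) = -L*(-5) = 5*L)
P(u, c) = (-4 + 5*u)² (P(u, c) = (5*u - 4)² = (-4 + 5*u)²)
P(1, -17)² = ((-4 + 5*1)²)² = ((-4 + 5)²)² = (1²)² = 1² = 1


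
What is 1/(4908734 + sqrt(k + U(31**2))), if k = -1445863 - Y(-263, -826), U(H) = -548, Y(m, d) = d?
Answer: 4908734/24095670928341 - I*sqrt(1445585)/24095670928341 ≈ 2.0372e-7 - 4.9898e-11*I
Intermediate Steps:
k = -1445037 (k = -1445863 - 1*(-826) = -1445863 + 826 = -1445037)
1/(4908734 + sqrt(k + U(31**2))) = 1/(4908734 + sqrt(-1445037 - 548)) = 1/(4908734 + sqrt(-1445585)) = 1/(4908734 + I*sqrt(1445585))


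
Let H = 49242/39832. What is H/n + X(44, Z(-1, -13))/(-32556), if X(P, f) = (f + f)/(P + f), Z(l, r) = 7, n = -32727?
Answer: -4167058177/90183748724316 ≈ -4.6206e-5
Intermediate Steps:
H = 24621/19916 (H = 49242*(1/39832) = 24621/19916 ≈ 1.2362)
X(P, f) = 2*f/(P + f) (X(P, f) = (2*f)/(P + f) = 2*f/(P + f))
H/n + X(44, Z(-1, -13))/(-32556) = (24621/19916)/(-32727) + (2*7/(44 + 7))/(-32556) = (24621/19916)*(-1/32727) + (2*7/51)*(-1/32556) = -8207/217263644 + (2*7*(1/51))*(-1/32556) = -8207/217263644 + (14/51)*(-1/32556) = -8207/217263644 - 7/830178 = -4167058177/90183748724316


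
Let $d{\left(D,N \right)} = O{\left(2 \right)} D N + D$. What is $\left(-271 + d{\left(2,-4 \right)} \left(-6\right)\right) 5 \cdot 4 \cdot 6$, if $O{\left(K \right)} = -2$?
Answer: $-45480$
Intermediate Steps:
$d{\left(D,N \right)} = D - 2 D N$ ($d{\left(D,N \right)} = - 2 D N + D = D - 2 D N$)
$\left(-271 + d{\left(2,-4 \right)} \left(-6\right)\right) 5 \cdot 4 \cdot 6 = \left(-271 + 2 \left(1 - -8\right) \left(-6\right)\right) 5 \cdot 4 \cdot 6 = \left(-271 + 2 \left(1 + 8\right) \left(-6\right)\right) 20 \cdot 6 = \left(-271 + 2 \cdot 9 \left(-6\right)\right) 120 = \left(-271 + 18 \left(-6\right)\right) 120 = \left(-271 - 108\right) 120 = \left(-379\right) 120 = -45480$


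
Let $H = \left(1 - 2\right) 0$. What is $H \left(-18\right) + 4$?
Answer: $4$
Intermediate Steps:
$H = 0$ ($H = \left(-1\right) 0 = 0$)
$H \left(-18\right) + 4 = 0 \left(-18\right) + 4 = 0 + 4 = 4$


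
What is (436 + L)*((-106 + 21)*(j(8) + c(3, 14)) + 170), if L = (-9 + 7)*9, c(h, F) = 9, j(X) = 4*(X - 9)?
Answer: -106590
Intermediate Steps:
j(X) = -36 + 4*X (j(X) = 4*(-9 + X) = -36 + 4*X)
L = -18 (L = -2*9 = -18)
(436 + L)*((-106 + 21)*(j(8) + c(3, 14)) + 170) = (436 - 18)*((-106 + 21)*((-36 + 4*8) + 9) + 170) = 418*(-85*((-36 + 32) + 9) + 170) = 418*(-85*(-4 + 9) + 170) = 418*(-85*5 + 170) = 418*(-425 + 170) = 418*(-255) = -106590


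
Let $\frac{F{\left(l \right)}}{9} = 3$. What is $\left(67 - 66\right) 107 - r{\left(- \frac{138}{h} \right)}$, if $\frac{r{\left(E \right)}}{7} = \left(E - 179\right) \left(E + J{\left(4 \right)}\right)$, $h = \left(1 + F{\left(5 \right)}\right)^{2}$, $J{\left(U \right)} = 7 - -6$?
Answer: $\frac{355430263}{21952} \approx 16191.0$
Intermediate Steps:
$F{\left(l \right)} = 27$ ($F{\left(l \right)} = 9 \cdot 3 = 27$)
$J{\left(U \right)} = 13$ ($J{\left(U \right)} = 7 + 6 = 13$)
$h = 784$ ($h = \left(1 + 27\right)^{2} = 28^{2} = 784$)
$r{\left(E \right)} = 7 \left(-179 + E\right) \left(13 + E\right)$ ($r{\left(E \right)} = 7 \left(E - 179\right) \left(E + 13\right) = 7 \left(-179 + E\right) \left(13 + E\right)$)
$\left(67 - 66\right) 107 - r{\left(- \frac{138}{h} \right)} = \left(67 - 66\right) 107 - \left(-16289 - 1162 \left(- \frac{138}{784}\right) + 7 \left(- \frac{138}{784}\right)^{2}\right) = 1 \cdot 107 - \left(-16289 - 1162 \left(\left(-138\right) \frac{1}{784}\right) + 7 \left(\left(-138\right) \frac{1}{784}\right)^{2}\right) = 107 - \left(-16289 - - \frac{5727}{28} + 7 \left(- \frac{69}{392}\right)^{2}\right) = 107 - \left(-16289 + \frac{5727}{28} + 7 \cdot \frac{4761}{153664}\right) = 107 - \left(-16289 + \frac{5727}{28} + \frac{4761}{21952}\right) = 107 - - \frac{353081399}{21952} = 107 + \frac{353081399}{21952} = \frac{355430263}{21952}$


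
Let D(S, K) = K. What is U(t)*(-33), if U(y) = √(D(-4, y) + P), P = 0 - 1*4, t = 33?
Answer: -33*√29 ≈ -177.71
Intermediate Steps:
P = -4 (P = 0 - 4 = -4)
U(y) = √(-4 + y) (U(y) = √(y - 4) = √(-4 + y))
U(t)*(-33) = √(-4 + 33)*(-33) = √29*(-33) = -33*√29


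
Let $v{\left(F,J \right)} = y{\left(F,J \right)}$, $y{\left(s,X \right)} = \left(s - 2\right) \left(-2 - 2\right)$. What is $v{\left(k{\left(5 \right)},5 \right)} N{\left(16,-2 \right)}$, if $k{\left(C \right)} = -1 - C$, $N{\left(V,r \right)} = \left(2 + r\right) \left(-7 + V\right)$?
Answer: $0$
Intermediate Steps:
$N{\left(V,r \right)} = \left(-7 + V\right) \left(2 + r\right)$
$y{\left(s,X \right)} = 8 - 4 s$ ($y{\left(s,X \right)} = \left(-2 + s\right) \left(-4\right) = 8 - 4 s$)
$v{\left(F,J \right)} = 8 - 4 F$
$v{\left(k{\left(5 \right)},5 \right)} N{\left(16,-2 \right)} = \left(8 - 4 \left(-1 - 5\right)\right) \left(-14 - -14 + 2 \cdot 16 + 16 \left(-2\right)\right) = \left(8 - 4 \left(-1 - 5\right)\right) \left(-14 + 14 + 32 - 32\right) = \left(8 - -24\right) 0 = \left(8 + 24\right) 0 = 32 \cdot 0 = 0$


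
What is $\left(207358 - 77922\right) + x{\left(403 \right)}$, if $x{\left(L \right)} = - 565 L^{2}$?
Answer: $-91631649$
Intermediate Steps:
$\left(207358 - 77922\right) + x{\left(403 \right)} = \left(207358 - 77922\right) - 565 \cdot 403^{2} = 129436 - 91761085 = -91631649$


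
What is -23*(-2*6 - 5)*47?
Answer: 18377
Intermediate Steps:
-23*(-2*6 - 5)*47 = -23*(-12 - 5)*47 = -23*(-17)*47 = 391*47 = 18377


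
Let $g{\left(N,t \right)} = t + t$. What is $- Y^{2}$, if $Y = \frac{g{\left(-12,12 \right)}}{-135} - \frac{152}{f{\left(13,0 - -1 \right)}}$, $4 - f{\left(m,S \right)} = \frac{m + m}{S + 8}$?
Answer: $- \frac{37994896}{2025} \approx -18763.0$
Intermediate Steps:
$g{\left(N,t \right)} = 2 t$
$f{\left(m,S \right)} = 4 - \frac{2 m}{8 + S}$ ($f{\left(m,S \right)} = 4 - \frac{m + m}{S + 8} = 4 - \frac{2 m}{8 + S}$)
$Y = - \frac{6164}{45}$ ($Y = \frac{2 \cdot 12}{-135} - \frac{152}{2 \frac{1}{8 + \left(0 - -1\right)} \left(16 - 13 + 2 \left(0 - -1\right)\right)} = 24 \left(- \frac{1}{135}\right) - \frac{152}{2 \frac{1}{8 + \left(0 + 1\right)} \left(16 - 13 + 2 \left(0 + 1\right)\right)} = - \frac{8}{45} - \frac{152}{2 \frac{1}{8 + 1} \left(16 - 13 + 2 \cdot 1\right)} = - \frac{8}{45} - \frac{152}{2 \cdot \frac{1}{9} \left(16 - 13 + 2\right)} = - \frac{8}{45} - \frac{152}{2 \cdot \frac{1}{9} \cdot 5} = - \frac{8}{45} - \frac{152}{\frac{10}{9}} = - \frac{8}{45} - \frac{684}{5} = - \frac{6164}{45} \approx -136.98$)
$- Y^{2} = - \left(- \frac{6164}{45}\right)^{2} = \left(-1\right) \frac{37994896}{2025} = - \frac{37994896}{2025}$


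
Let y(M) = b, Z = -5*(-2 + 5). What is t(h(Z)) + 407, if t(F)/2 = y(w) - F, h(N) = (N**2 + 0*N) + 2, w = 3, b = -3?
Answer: -53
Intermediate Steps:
Z = -15 (Z = -5*3 = -15)
y(M) = -3
h(N) = 2 + N**2 (h(N) = (N**2 + 0) + 2 = N**2 + 2 = 2 + N**2)
t(F) = -6 - 2*F (t(F) = 2*(-3 - F) = -6 - 2*F)
t(h(Z)) + 407 = (-6 - 2*(2 + (-15)**2)) + 407 = (-6 - 2*(2 + 225)) + 407 = (-6 - 2*227) + 407 = (-6 - 454) + 407 = -460 + 407 = -53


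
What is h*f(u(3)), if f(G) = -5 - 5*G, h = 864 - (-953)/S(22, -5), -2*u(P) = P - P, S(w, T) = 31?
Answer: -138685/31 ≈ -4473.7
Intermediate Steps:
u(P) = 0 (u(P) = -(P - P)/2 = -½*0 = 0)
h = 27737/31 (h = 864 - (-953)/31 = 864 - 1*(-953/31) = 864 + 953/31 = 27737/31 ≈ 894.74)
h*f(u(3)) = 27737*(-5 - 5*0)/31 = 27737*(-5 + 0)/31 = (27737/31)*(-5) = -138685/31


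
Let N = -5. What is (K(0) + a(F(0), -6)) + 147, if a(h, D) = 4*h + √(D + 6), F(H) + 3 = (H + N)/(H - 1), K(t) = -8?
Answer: 147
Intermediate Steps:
F(H) = -3 + (-5 + H)/(-1 + H) (F(H) = -3 + (H - 5)/(H - 1) = -3 + (-5 + H)/(-1 + H))
a(h, D) = √(6 + D) + 4*h (a(h, D) = 4*h + √(6 + D) = √(6 + D) + 4*h)
(K(0) + a(F(0), -6)) + 147 = (-8 + (√(6 - 6) + 4*(2*(-1 - 1*0)/(-1 + 0)))) + 147 = (-8 + (√0 + 4*(2*(-1 + 0)/(-1)))) + 147 = (-8 + (0 + 4*(2*(-1)*(-1)))) + 147 = (-8 + (0 + 4*2)) + 147 = (-8 + (0 + 8)) + 147 = (-8 + 8) + 147 = 0 + 147 = 147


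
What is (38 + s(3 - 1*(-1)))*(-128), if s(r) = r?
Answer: -5376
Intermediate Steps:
(38 + s(3 - 1*(-1)))*(-128) = (38 + (3 - 1*(-1)))*(-128) = (38 + (3 + 1))*(-128) = (38 + 4)*(-128) = 42*(-128) = -5376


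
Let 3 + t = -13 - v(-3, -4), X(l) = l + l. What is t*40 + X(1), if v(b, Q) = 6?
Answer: -878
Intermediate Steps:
X(l) = 2*l
t = -22 (t = -3 + (-13 - 1*6) = -3 + (-13 - 6) = -3 - 19 = -22)
t*40 + X(1) = -22*40 + 2*1 = -880 + 2 = -878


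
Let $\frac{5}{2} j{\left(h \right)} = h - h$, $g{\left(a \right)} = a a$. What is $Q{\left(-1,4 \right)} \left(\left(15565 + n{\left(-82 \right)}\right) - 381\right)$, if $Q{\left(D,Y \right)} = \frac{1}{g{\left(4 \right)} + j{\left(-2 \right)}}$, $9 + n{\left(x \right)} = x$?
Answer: $\frac{15093}{16} \approx 943.31$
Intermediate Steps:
$g{\left(a \right)} = a^{2}$
$j{\left(h \right)} = 0$ ($j{\left(h \right)} = \frac{2 \left(h - h\right)}{5} = \frac{2}{5} \cdot 0 = 0$)
$n{\left(x \right)} = -9 + x$
$Q{\left(D,Y \right)} = \frac{1}{16}$ ($Q{\left(D,Y \right)} = \frac{1}{4^{2} + 0} = \frac{1}{16 + 0} = \frac{1}{16}$)
$Q{\left(-1,4 \right)} \left(\left(15565 + n{\left(-82 \right)}\right) - 381\right) = \frac{\left(15565 - 91\right) - 381}{16} = \frac{15474 - 381}{16} = \frac{1}{16} \cdot 15093 = \frac{15093}{16}$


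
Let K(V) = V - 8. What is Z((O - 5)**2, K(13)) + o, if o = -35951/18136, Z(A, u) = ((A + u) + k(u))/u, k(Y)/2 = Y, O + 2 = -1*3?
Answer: 381177/18136 ≈ 21.018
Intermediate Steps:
O = -5 (O = -2 - 1*3 = -2 - 3 = -5)
K(V) = -8 + V
k(Y) = 2*Y
Z(A, u) = (A + 3*u)/u (Z(A, u) = ((A + u) + 2*u)/u = (A + 3*u)/u)
o = -35951/18136 (o = -35951*1/18136 = -35951/18136 ≈ -1.9823)
Z((O - 5)**2, K(13)) + o = (3 + (-5 - 5)**2/(-8 + 13)) - 35951/18136 = (3 + (-10)**2/5) - 35951/18136 = (3 + 100*(1/5)) - 35951/18136 = (3 + 20) - 35951/18136 = 23 - 35951/18136 = 381177/18136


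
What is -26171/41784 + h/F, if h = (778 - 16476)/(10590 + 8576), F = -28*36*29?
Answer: -305456706965/487706775696 ≈ -0.62631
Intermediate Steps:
F = -29232 (F = -1008*29 = -29232)
h = -7849/9583 (h = -15698/19166 = -15698*1/19166 = -7849/9583 ≈ -0.81905)
-26171/41784 + h/F = -26171/41784 - 7849/9583/(-29232) = -26171*1/41784 - 7849/9583*(-1/29232) = -26171/41784 + 7849/280130256 = -305456706965/487706775696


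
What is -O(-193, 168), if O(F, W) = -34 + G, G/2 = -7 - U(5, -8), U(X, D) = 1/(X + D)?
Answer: 142/3 ≈ 47.333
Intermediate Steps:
U(X, D) = 1/(D + X)
G = -40/3 (G = 2*(-7 - 1/(-8 + 5)) = 2*(-7 - 1/(-3)) = 2*(-7 - 1*(-⅓)) = 2*(-7 + ⅓) = 2*(-20/3) = -40/3 ≈ -13.333)
O(F, W) = -142/3 (O(F, W) = -34 - 40/3 = -142/3)
-O(-193, 168) = -1*(-142/3) = 142/3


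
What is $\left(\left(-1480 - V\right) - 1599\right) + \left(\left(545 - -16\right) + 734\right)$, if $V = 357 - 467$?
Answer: $-1674$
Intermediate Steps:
$V = -110$
$\left(\left(-1480 - V\right) - 1599\right) + \left(\left(545 - -16\right) + 734\right) = \left(\left(-1480 - -110\right) - 1599\right) + \left(\left(545 - -16\right) + 734\right) = \left(\left(-1480 + 110\right) - 1599\right) + \left(\left(545 + 16\right) + 734\right) = \left(-1370 - 1599\right) + \left(561 + 734\right) = -2969 + 1295 = -1674$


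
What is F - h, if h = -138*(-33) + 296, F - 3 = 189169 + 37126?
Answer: 221448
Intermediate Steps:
F = 226298 (F = 3 + (189169 + 37126) = 3 + 226295 = 226298)
h = 4850 (h = 4554 + 296 = 4850)
F - h = 226298 - 1*4850 = 226298 - 4850 = 221448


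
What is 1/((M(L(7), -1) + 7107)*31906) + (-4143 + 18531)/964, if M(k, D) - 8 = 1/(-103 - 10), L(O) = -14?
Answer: 92271080559941/6182188047924 ≈ 14.925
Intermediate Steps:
M(k, D) = 903/113 (M(k, D) = 8 + 1/(-103 - 10) = 8 + 1/(-113) = 8 - 1/113 = 903/113)
1/((M(L(7), -1) + 7107)*31906) + (-4143 + 18531)/964 = 1/((903/113 + 7107)*31906) + (-4143 + 18531)/964 = (1/31906)/(803994/113) + 14388*(1/964) = (113/803994)*(1/31906) + 3597/241 = 113/25652232564 + 3597/241 = 92271080559941/6182188047924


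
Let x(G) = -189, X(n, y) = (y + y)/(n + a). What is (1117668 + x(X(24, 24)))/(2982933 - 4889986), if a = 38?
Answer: -1117479/1907053 ≈ -0.58597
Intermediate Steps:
X(n, y) = 2*y/(38 + n) (X(n, y) = (y + y)/(n + 38) = (2*y)/(38 + n) = 2*y/(38 + n))
(1117668 + x(X(24, 24)))/(2982933 - 4889986) = (1117668 - 189)/(2982933 - 4889986) = 1117479/(-1907053) = 1117479*(-1/1907053) = -1117479/1907053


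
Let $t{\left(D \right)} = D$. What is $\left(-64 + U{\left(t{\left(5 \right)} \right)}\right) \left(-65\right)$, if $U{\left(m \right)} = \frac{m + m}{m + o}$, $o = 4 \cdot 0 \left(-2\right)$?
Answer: $4030$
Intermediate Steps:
$o = 0$ ($o = 0 \left(-2\right) = 0$)
$U{\left(m \right)} = 2$ ($U{\left(m \right)} = \frac{m + m}{m + 0} = \frac{2 m}{m} = 2$)
$\left(-64 + U{\left(t{\left(5 \right)} \right)}\right) \left(-65\right) = \left(-64 + 2\right) \left(-65\right) = \left(-62\right) \left(-65\right) = 4030$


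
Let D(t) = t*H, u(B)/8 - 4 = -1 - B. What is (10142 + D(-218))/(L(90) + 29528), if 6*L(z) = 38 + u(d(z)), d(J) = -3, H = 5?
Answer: 27156/88627 ≈ 0.30641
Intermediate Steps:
u(B) = 24 - 8*B (u(B) = 32 + 8*(-1 - B) = 32 + (-8 - 8*B) = 24 - 8*B)
D(t) = 5*t (D(t) = t*5 = 5*t)
L(z) = 43/3 (L(z) = (38 + (24 - 8*(-3)))/6 = (38 + (24 + 24))/6 = (38 + 48)/6 = (⅙)*86 = 43/3)
(10142 + D(-218))/(L(90) + 29528) = (10142 + 5*(-218))/(43/3 + 29528) = (10142 - 1090)/(88627/3) = 9052*(3/88627) = 27156/88627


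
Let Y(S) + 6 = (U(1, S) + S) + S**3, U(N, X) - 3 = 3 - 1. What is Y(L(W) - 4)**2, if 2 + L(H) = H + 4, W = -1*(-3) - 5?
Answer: 4761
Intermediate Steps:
U(N, X) = 5 (U(N, X) = 3 + (3 - 1) = 3 + 2 = 5)
W = -2 (W = 3 - 5 = -2)
L(H) = 2 + H (L(H) = -2 + (H + 4) = -2 + (4 + H) = 2 + H)
Y(S) = -1 + S + S**3 (Y(S) = -6 + ((5 + S) + S**3) = -6 + (5 + S + S**3) = -1 + S + S**3)
Y(L(W) - 4)**2 = (-1 + ((2 - 2) - 4) + ((2 - 2) - 4)**3)**2 = (-1 + (0 - 4) + (0 - 4)**3)**2 = (-1 - 4 + (-4)**3)**2 = (-1 - 4 - 64)**2 = (-69)**2 = 4761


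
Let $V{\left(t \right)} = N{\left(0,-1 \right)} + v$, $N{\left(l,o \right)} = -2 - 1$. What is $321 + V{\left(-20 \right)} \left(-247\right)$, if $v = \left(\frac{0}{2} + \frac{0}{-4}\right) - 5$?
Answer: $2297$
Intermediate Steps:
$N{\left(l,o \right)} = -3$ ($N{\left(l,o \right)} = -2 - 1 = -3$)
$v = -5$ ($v = \left(0 \cdot \frac{1}{2} + 0 \left(- \frac{1}{4}\right)\right) - 5 = \left(0 + 0\right) - 5 = 0 - 5 = -5$)
$V{\left(t \right)} = -8$ ($V{\left(t \right)} = -3 - 5 = -8$)
$321 + V{\left(-20 \right)} \left(-247\right) = 321 - -1976 = 321 + 1976 = 2297$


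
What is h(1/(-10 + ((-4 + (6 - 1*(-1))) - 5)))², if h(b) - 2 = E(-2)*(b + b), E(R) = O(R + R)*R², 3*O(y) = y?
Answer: 676/81 ≈ 8.3457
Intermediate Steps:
O(y) = y/3
E(R) = 2*R³/3 (E(R) = ((R + R)/3)*R² = ((2*R)/3)*R² = (2*R/3)*R² = 2*R³/3)
h(b) = 2 - 32*b/3 (h(b) = 2 + ((⅔)*(-2)³)*(b + b) = 2 + ((⅔)*(-8))*(2*b) = 2 - 32*b/3)
h(1/(-10 + ((-4 + (6 - 1*(-1))) - 5)))² = (2 - 32/(3*(-10 + ((-4 + (6 - 1*(-1))) - 5))))² = (2 - 32/(3*(-10 + ((-4 + (6 + 1)) - 5))))² = (2 - 32/(3*(-10 + ((-4 + 7) - 5))))² = (2 - 32/(3*(-10 + (3 - 5))))² = (2 - 32/(3*(-10 - 2)))² = (2 - 32/3/(-12))² = (2 - 32/3*(-1/12))² = (2 + 8/9)² = (26/9)² = 676/81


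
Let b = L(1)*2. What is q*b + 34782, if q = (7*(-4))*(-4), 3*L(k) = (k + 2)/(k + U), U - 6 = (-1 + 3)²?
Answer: 382826/11 ≈ 34802.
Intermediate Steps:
U = 10 (U = 6 + (-1 + 3)² = 6 + 2² = 6 + 4 = 10)
L(k) = (2 + k)/(3*(10 + k)) (L(k) = ((k + 2)/(k + 10))/3 = ((2 + k)/(10 + k))/3 = (2 + k)/(3*(10 + k)))
q = 112 (q = -28*(-4) = 112)
b = 2/11 (b = ((2 + 1)/(3*(10 + 1)))*2 = ((⅓)*3/11)*2 = ((⅓)*(1/11)*3)*2 = (1/11)*2 = 2/11 ≈ 0.18182)
q*b + 34782 = 112*(2/11) + 34782 = 224/11 + 34782 = 382826/11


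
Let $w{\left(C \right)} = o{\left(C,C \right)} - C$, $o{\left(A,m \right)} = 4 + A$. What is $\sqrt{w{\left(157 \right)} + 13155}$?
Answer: $\sqrt{13159} \approx 114.71$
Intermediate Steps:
$w{\left(C \right)} = 4$ ($w{\left(C \right)} = \left(4 + C\right) - C = 4$)
$\sqrt{w{\left(157 \right)} + 13155} = \sqrt{4 + 13155} = \sqrt{13159}$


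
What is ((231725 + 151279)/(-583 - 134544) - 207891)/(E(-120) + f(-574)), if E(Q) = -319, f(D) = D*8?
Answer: 9364023387/221202899 ≈ 42.332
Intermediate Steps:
f(D) = 8*D
((231725 + 151279)/(-583 - 134544) - 207891)/(E(-120) + f(-574)) = ((231725 + 151279)/(-583 - 134544) - 207891)/(-319 + 8*(-574)) = (383004/(-135127) - 207891)/(-319 - 4592) = (383004*(-1/135127) - 207891)/(-4911) = (-383004/135127 - 207891)*(-1/4911) = -28092070161/135127*(-1/4911) = 9364023387/221202899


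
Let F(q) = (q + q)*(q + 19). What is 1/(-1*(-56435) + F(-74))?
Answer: 1/64575 ≈ 1.5486e-5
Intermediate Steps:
F(q) = 2*q*(19 + q) (F(q) = (2*q)*(19 + q) = 2*q*(19 + q))
1/(-1*(-56435) + F(-74)) = 1/(-1*(-56435) + 2*(-74)*(19 - 74)) = 1/(56435 + 2*(-74)*(-55)) = 1/(56435 + 8140) = 1/64575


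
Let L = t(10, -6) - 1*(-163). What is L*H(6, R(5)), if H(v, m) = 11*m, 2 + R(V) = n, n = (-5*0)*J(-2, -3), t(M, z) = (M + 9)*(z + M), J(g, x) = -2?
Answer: -5258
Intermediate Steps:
t(M, z) = (9 + M)*(M + z)
n = 0 (n = -5*0*(-2) = 0*(-2) = 0)
R(V) = -2 (R(V) = -2 + 0 = -2)
L = 239 (L = (10² + 9*10 + 9*(-6) + 10*(-6)) - 1*(-163) = (100 + 90 - 54 - 60) + 163 = 76 + 163 = 239)
L*H(6, R(5)) = 239*(11*(-2)) = 239*(-22) = -5258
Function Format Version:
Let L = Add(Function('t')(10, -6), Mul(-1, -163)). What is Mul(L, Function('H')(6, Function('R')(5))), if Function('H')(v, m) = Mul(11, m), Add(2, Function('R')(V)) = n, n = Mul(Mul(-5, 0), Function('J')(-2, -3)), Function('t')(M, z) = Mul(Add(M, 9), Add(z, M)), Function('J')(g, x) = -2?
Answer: -5258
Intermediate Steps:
Function('t')(M, z) = Mul(Add(9, M), Add(M, z))
n = 0 (n = Mul(Mul(-5, 0), -2) = Mul(0, -2) = 0)
Function('R')(V) = -2 (Function('R')(V) = Add(-2, 0) = -2)
L = 239 (L = Add(Add(Pow(10, 2), Mul(9, 10), Mul(9, -6), Mul(10, -6)), Mul(-1, -163)) = Add(Add(100, 90, -54, -60), 163) = Add(76, 163) = 239)
Mul(L, Function('H')(6, Function('R')(5))) = Mul(239, Mul(11, -2)) = Mul(239, -22) = -5258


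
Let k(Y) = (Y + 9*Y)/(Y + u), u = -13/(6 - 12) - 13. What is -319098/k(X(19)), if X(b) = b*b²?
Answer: -2185236287/68590 ≈ -31859.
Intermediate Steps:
X(b) = b³
u = -65/6 (u = -13/(-6) - 13 = -13*(-⅙) - 13 = 13/6 - 13 = -65/6 ≈ -10.833)
k(Y) = 10*Y/(-65/6 + Y) (k(Y) = (Y + 9*Y)/(Y - 65/6) = (10*Y)/(-65/6 + Y) = 10*Y/(-65/6 + Y))
-319098/k(X(19)) = -319098/(60*19³/(-65 + 6*19³)) = -319098/(60*6859/(-65 + 6*6859)) = -319098/(60*6859/(-65 + 41154)) = -319098/(60*6859/41089) = -319098/(60*6859*(1/41089)) = -319098/411540/41089 = -319098*41089/411540 = -2185236287/68590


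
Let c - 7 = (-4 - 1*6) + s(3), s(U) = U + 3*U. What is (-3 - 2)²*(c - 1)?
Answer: 200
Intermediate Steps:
s(U) = 4*U
c = 9 (c = 7 + ((-4 - 1*6) + 4*3) = 7 + ((-4 - 6) + 12) = 7 + (-10 + 12) = 7 + 2 = 9)
(-3 - 2)²*(c - 1) = (-3 - 2)²*(9 - 1) = (-5)²*8 = 25*8 = 200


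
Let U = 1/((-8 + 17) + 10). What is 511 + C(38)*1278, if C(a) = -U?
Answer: 8431/19 ≈ 443.74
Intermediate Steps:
U = 1/19 (U = 1/(9 + 10) = 1/19 ≈ 0.052632)
C(a) = -1/19 (C(a) = -1*1/19 = -1/19)
511 + C(38)*1278 = 511 - 1/19*1278 = 511 - 1278/19 = 8431/19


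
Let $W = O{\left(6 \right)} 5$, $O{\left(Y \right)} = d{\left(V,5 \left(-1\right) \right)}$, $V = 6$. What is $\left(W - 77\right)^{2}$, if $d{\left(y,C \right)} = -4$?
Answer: $9409$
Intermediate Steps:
$O{\left(Y \right)} = -4$
$W = -20$ ($W = \left(-4\right) 5 = -20$)
$\left(W - 77\right)^{2} = \left(-20 - 77\right)^{2} = \left(-97\right)^{2} = 9409$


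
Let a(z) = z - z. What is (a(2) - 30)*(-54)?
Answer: 1620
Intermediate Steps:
a(z) = 0
(a(2) - 30)*(-54) = (0 - 30)*(-54) = -30*(-54) = 1620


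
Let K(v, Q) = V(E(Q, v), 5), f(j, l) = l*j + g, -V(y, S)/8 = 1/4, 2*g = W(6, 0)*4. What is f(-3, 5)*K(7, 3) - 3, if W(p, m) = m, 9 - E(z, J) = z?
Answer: 27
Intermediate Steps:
E(z, J) = 9 - z
g = 0 (g = (0*4)/2 = (1/2)*0 = 0)
V(y, S) = -2 (V(y, S) = -8/4 = -8*1/4 = -2)
f(j, l) = j*l (f(j, l) = l*j + 0 = j*l + 0 = j*l)
K(v, Q) = -2
f(-3, 5)*K(7, 3) - 3 = -3*5*(-2) - 3 = -15*(-2) - 3 = 30 - 3 = 27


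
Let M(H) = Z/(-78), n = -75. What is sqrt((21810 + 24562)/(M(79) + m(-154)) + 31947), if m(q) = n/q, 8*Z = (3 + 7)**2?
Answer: sqrt(107138752923)/785 ≈ 416.97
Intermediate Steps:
Z = 25/2 (Z = (3 + 7)**2/8 = (1/8)*10**2 = (1/8)*100 = 25/2 ≈ 12.500)
M(H) = -25/156 (M(H) = (25/2)/(-78) = (25/2)*(-1/78) = -25/156)
m(q) = -75/q
sqrt((21810 + 24562)/(M(79) + m(-154)) + 31947) = sqrt((21810 + 24562)/(-25/156 - 75/(-154)) + 31947) = sqrt(46372/(-25/156 - 75*(-1/154)) + 31947) = sqrt(46372/(-25/156 + 75/154) + 31947) = sqrt(46372/(3925/12012) + 31947) = sqrt(46372*(12012/3925) + 31947) = sqrt(557020464/3925 + 31947) = sqrt(682412439/3925) = sqrt(107138752923)/785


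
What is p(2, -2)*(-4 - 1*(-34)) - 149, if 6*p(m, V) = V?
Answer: -159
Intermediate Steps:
p(m, V) = V/6
p(2, -2)*(-4 - 1*(-34)) - 149 = ((⅙)*(-2))*(-4 - 1*(-34)) - 149 = -(-4 + 34)/3 - 149 = -⅓*30 - 149 = -10 - 149 = -159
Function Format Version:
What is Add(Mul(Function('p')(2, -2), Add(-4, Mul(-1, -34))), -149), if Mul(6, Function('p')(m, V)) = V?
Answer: -159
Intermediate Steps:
Function('p')(m, V) = Mul(Rational(1, 6), V)
Add(Mul(Function('p')(2, -2), Add(-4, Mul(-1, -34))), -149) = Add(Mul(Mul(Rational(1, 6), -2), Add(-4, Mul(-1, -34))), -149) = Add(Mul(Rational(-1, 3), Add(-4, 34)), -149) = Add(Mul(Rational(-1, 3), 30), -149) = Add(-10, -149) = -159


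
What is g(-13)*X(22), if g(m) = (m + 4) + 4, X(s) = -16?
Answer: 80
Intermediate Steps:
g(m) = 8 + m (g(m) = (4 + m) + 4 = 8 + m)
g(-13)*X(22) = (8 - 13)*(-16) = -5*(-16) = 80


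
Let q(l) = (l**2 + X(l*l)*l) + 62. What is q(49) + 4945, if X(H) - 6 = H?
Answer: 125351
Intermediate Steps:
X(H) = 6 + H
q(l) = 62 + l**2 + l*(6 + l**2) (q(l) = (l**2 + (6 + l*l)*l) + 62 = (l**2 + (6 + l**2)*l) + 62 = (l**2 + l*(6 + l**2)) + 62 = 62 + l**2 + l*(6 + l**2))
q(49) + 4945 = (62 + 49**2 + 49*(6 + 49**2)) + 4945 = (62 + 2401 + 49*(6 + 2401)) + 4945 = (62 + 2401 + 49*2407) + 4945 = (62 + 2401 + 117943) + 4945 = 120406 + 4945 = 125351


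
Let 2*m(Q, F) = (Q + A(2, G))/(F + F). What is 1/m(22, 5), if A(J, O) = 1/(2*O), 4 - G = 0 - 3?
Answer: 280/309 ≈ 0.90615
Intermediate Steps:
G = 7 (G = 4 - (0 - 3) = 4 - 1*(-3) = 4 + 3 = 7)
A(J, O) = 1/(2*O)
m(Q, F) = (1/14 + Q)/(4*F) (m(Q, F) = ((Q + (½)/7)/(F + F))/2 = ((Q + (½)*(⅐))/((2*F)))/2 = ((Q + 1/14)*(1/(2*F)))/2 = ((1/14 + Q)*(1/(2*F)))/2 = ((1/14 + Q)/(2*F))/2 = (1/14 + Q)/(4*F))
1/m(22, 5) = 1/((1/56)*(1 + 14*22)/5) = 1/((1/56)*(⅕)*(1 + 308)) = 1/((1/56)*(⅕)*309) = 1/(309/280) = 280/309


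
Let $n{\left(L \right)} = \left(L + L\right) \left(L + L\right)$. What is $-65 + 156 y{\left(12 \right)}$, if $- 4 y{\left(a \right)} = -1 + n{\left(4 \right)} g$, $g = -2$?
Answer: $4966$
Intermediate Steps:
$n{\left(L \right)} = 4 L^{2}$ ($n{\left(L \right)} = 2 L 2 L = 4 L^{2}$)
$y{\left(a \right)} = \frac{129}{4}$ ($y{\left(a \right)} = - \frac{-1 + 4 \cdot 4^{2} \left(-2\right)}{4} = - \frac{-1 + 4 \cdot 16 \left(-2\right)}{4} = - \frac{-1 + 64 \left(-2\right)}{4} = - \frac{-1 - 128}{4} = \left(- \frac{1}{4}\right) \left(-129\right) = \frac{129}{4}$)
$-65 + 156 y{\left(12 \right)} = -65 + 156 \cdot \frac{129}{4} = -65 + 5031 = 4966$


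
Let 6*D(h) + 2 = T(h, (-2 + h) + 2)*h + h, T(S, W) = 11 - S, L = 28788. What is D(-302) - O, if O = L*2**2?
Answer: -130957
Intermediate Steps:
O = 115152 (O = 28788*2**2 = 28788*4 = 115152)
D(h) = -1/3 + h/6 + h*(11 - h)/6 (D(h) = -1/3 + ((11 - h)*h + h)/6 = -1/3 + (h*(11 - h) + h)/6 = -1/3 + (h + h*(11 - h))/6 = -1/3 + (h/6 + h*(11 - h)/6) = -1/3 + h/6 + h*(11 - h)/6)
D(-302) - O = (-1/3 + (1/6)*(-302) - 1/6*(-302)*(-11 - 302)) - 1*115152 = (-1/3 - 151/3 - 1/6*(-302)*(-313)) - 115152 = (-1/3 - 151/3 - 47263/3) - 115152 = -15805 - 115152 = -130957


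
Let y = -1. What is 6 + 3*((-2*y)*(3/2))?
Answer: 15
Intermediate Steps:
6 + 3*((-2*y)*(3/2)) = 6 + 3*((-2*(-1))*(3/2)) = 6 + 3*(2*(3*(½))) = 6 + 3*(2*(3/2)) = 6 + 3*3 = 6 + 9 = 15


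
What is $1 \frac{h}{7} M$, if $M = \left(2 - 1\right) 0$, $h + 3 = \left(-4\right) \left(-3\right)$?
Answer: $0$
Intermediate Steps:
$h = 9$ ($h = -3 - -12 = -3 + 12 = 9$)
$M = 0$ ($M = 1 \cdot 0 = 0$)
$1 \frac{h}{7} M = 1 \cdot \frac{9}{7} \cdot 0 = \frac{9}{7} \cdot 0 = 0$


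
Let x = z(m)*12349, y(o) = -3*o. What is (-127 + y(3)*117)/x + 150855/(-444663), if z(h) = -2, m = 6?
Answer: -533519075/1830381129 ≈ -0.29148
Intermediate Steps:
x = -24698 (x = -2*12349 = -24698)
(-127 + y(3)*117)/x + 150855/(-444663) = (-127 - 3*3*117)/(-24698) + 150855/(-444663) = (-127 - 9*117)*(-1/24698) + 150855*(-1/444663) = (-127 - 1053)*(-1/24698) - 50285/148221 = -1180*(-1/24698) - 50285/148221 = 590/12349 - 50285/148221 = -533519075/1830381129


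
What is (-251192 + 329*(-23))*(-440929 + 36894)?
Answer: 104547692565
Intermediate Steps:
(-251192 + 329*(-23))*(-440929 + 36894) = (-251192 - 7567)*(-404035) = -258759*(-404035) = 104547692565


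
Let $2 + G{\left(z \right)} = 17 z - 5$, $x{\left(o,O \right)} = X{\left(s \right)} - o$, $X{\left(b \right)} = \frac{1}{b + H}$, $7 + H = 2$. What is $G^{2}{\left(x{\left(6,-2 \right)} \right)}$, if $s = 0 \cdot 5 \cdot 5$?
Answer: $\frac{315844}{25} \approx 12634.0$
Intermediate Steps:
$H = -5$ ($H = -7 + 2 = -5$)
$s = 0$ ($s = 0 \cdot 5 = 0$)
$X{\left(b \right)} = \frac{1}{-5 + b}$ ($X{\left(b \right)} = \frac{1}{b - 5} = \frac{1}{-5 + b}$)
$x{\left(o,O \right)} = - \frac{1}{5} - o$ ($x{\left(o,O \right)} = \frac{1}{-5 + 0} - o = \frac{1}{-5} - o = - \frac{1}{5} - o$)
$G{\left(z \right)} = -7 + 17 z$ ($G{\left(z \right)} = -2 + \left(17 z - 5\right) = -2 + \left(-5 + 17 z\right) = -7 + 17 z$)
$G^{2}{\left(x{\left(6,-2 \right)} \right)} = \left(-7 + 17 \left(- \frac{1}{5} - 6\right)\right)^{2} = \left(-7 + 17 \left(- \frac{31}{5}\right)\right)^{2} = \left(-7 - \frac{527}{5}\right)^{2} = \left(- \frac{562}{5}\right)^{2} = \frac{315844}{25}$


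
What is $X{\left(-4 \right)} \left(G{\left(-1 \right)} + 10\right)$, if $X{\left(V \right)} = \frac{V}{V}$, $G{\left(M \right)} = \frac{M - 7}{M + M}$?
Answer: $14$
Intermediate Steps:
$G{\left(M \right)} = \frac{-7 + M}{2 M}$
$X{\left(V \right)} = 1$
$X{\left(-4 \right)} \left(G{\left(-1 \right)} + 10\right) = 1 \left(\frac{-7 - 1}{2 \left(-1\right)} + 10\right) = 1 \left(\frac{1}{2} \left(-1\right) \left(-8\right) + 10\right) = 1 \left(4 + 10\right) = 1 \cdot 14 = 14$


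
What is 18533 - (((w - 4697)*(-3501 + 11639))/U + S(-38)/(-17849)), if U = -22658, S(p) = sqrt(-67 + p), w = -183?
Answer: 190103637/11329 + I*sqrt(105)/17849 ≈ 16780.0 + 0.00057409*I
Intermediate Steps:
18533 - (((w - 4697)*(-3501 + 11639))/U + S(-38)/(-17849)) = 18533 - (((-183 - 4697)*(-3501 + 11639))/(-22658) + sqrt(-67 - 38)/(-17849)) = 18533 - (-4880*8138*(-1/22658) + sqrt(-105)*(-1/17849)) = 18533 - (-39713440*(-1/22658) + (I*sqrt(105))*(-1/17849)) = 18533 - (19856720/11329 - I*sqrt(105)/17849) = 18533 + (-19856720/11329 + I*sqrt(105)/17849) = 190103637/11329 + I*sqrt(105)/17849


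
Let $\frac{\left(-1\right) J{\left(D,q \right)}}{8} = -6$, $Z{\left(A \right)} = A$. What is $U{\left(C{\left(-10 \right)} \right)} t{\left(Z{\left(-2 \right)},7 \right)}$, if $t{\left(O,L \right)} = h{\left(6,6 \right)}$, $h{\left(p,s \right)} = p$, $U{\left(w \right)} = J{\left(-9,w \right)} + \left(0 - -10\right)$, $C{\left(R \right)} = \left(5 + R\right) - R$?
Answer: $348$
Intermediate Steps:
$J{\left(D,q \right)} = 48$ ($J{\left(D,q \right)} = \left(-8\right) \left(-6\right) = 48$)
$C{\left(R \right)} = 5$
$U{\left(w \right)} = 58$ ($U{\left(w \right)} = 48 + \left(0 - -10\right) = 48 + \left(0 + 10\right) = 48 + 10 = 58$)
$t{\left(O,L \right)} = 6$
$U{\left(C{\left(-10 \right)} \right)} t{\left(Z{\left(-2 \right)},7 \right)} = 58 \cdot 6 = 348$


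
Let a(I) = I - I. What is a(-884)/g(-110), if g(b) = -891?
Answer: 0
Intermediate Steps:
a(I) = 0
a(-884)/g(-110) = 0/(-891) = 0*(-1/891) = 0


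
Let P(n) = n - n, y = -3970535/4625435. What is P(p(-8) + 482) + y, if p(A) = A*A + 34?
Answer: -794107/925087 ≈ -0.85841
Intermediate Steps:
y = -794107/925087 (y = -3970535*1/4625435 = -794107/925087 ≈ -0.85841)
p(A) = 34 + A² (p(A) = A² + 34 = 34 + A²)
P(n) = 0
P(p(-8) + 482) + y = 0 - 794107/925087 = -794107/925087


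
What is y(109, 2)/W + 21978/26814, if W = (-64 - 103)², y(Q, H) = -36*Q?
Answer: 84621051/124635941 ≈ 0.67895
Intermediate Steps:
W = 27889 (W = (-167)² = 27889)
y(109, 2)/W + 21978/26814 = -36*109/27889 + 21978/26814 = -3924*1/27889 + 21978*(1/26814) = -3924/27889 + 3663/4469 = 84621051/124635941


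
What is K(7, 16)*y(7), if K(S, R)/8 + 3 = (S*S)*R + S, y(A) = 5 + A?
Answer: 75648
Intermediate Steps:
K(S, R) = -24 + 8*S + 8*R*S² (K(S, R) = -24 + 8*((S*S)*R + S) = -24 + 8*(S²*R + S) = -24 + 8*(R*S² + S) = -24 + 8*(S + R*S²) = -24 + (8*S + 8*R*S²) = -24 + 8*S + 8*R*S²)
K(7, 16)*y(7) = (-24 + 8*7 + 8*16*7²)*(5 + 7) = (-24 + 56 + 8*16*49)*12 = (-24 + 56 + 6272)*12 = 6304*12 = 75648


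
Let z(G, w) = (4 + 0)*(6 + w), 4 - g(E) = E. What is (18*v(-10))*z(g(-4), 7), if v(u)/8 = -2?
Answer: -14976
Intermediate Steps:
v(u) = -16 (v(u) = 8*(-2) = -16)
g(E) = 4 - E
z(G, w) = 24 + 4*w (z(G, w) = 4*(6 + w) = 24 + 4*w)
(18*v(-10))*z(g(-4), 7) = (18*(-16))*(24 + 4*7) = -288*(24 + 28) = -288*52 = -14976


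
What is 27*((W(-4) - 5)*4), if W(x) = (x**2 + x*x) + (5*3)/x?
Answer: 2511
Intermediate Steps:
W(x) = 2*x**2 + 15/x (W(x) = (x**2 + x**2) + 15/x = 2*x**2 + 15/x)
27*((W(-4) - 5)*4) = 27*(((15 + 2*(-4)**3)/(-4) - 5)*4) = 27*((-(15 + 2*(-64))/4 - 5)*4) = 27*((-(15 - 128)/4 - 5)*4) = 27*((-1/4*(-113) - 5)*4) = 27*((113/4 - 5)*4) = 27*((93/4)*4) = 27*93 = 2511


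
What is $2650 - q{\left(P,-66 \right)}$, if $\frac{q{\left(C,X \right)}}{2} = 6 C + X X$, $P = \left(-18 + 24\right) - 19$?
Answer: $-5906$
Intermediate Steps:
$P = -13$ ($P = 6 - 19 = -13$)
$q{\left(C,X \right)} = 2 X^{2} + 12 C$ ($q{\left(C,X \right)} = 2 \left(6 C + X X\right) = 2 \left(6 C + X^{2}\right) = 2 \left(X^{2} + 6 C\right) = 2 X^{2} + 12 C$)
$2650 - q{\left(P,-66 \right)} = 2650 - \left(2 \left(-66\right)^{2} + 12 \left(-13\right)\right) = 2650 - \left(2 \cdot 4356 - 156\right) = 2650 - \left(8712 - 156\right) = 2650 - 8556 = -5906$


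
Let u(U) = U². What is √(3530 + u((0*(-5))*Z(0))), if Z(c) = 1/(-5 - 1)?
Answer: √3530 ≈ 59.414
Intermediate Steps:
Z(c) = -⅙ (Z(c) = 1/(-6) = -⅙)
√(3530 + u((0*(-5))*Z(0))) = √(3530 + ((0*(-5))*(-⅙))²) = √(3530 + (0*(-⅙))²) = √(3530 + 0²) = √(3530 + 0) = √3530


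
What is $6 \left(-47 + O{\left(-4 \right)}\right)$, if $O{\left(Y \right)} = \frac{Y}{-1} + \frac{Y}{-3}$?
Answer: $-250$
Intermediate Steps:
$O{\left(Y \right)} = - \frac{4 Y}{3}$ ($O{\left(Y \right)} = Y \left(-1\right) + Y \left(- \frac{1}{3}\right) = - Y - \frac{Y}{3} = - \frac{4 Y}{3}$)
$6 \left(-47 + O{\left(-4 \right)}\right) = 6 \left(-47 - - \frac{16}{3}\right) = 6 \left(-47 + \frac{16}{3}\right) = 6 \left(- \frac{125}{3}\right) = -250$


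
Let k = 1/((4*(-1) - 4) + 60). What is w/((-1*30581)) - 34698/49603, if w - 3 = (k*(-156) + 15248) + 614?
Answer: -1847902324/1516909343 ≈ -1.2182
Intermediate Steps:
k = 1/52 (k = 1/((-4 - 4) + 60) = 1/(-8 + 60) = 1/52 ≈ 0.019231)
w = 15862 (w = 3 + (((1/52)*(-156) + 15248) + 614) = 3 + ((-3 + 15248) + 614) = 3 + (15245 + 614) = 3 + 15859 = 15862)
w/((-1*30581)) - 34698/49603 = 15862/((-1*30581)) - 34698/49603 = 15862/(-30581) - 34698*1/49603 = 15862*(-1/30581) - 34698/49603 = -15862/30581 - 34698/49603 = -1847902324/1516909343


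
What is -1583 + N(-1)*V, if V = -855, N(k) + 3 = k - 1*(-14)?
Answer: -10133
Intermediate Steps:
N(k) = 11 + k (N(k) = -3 + (k - 1*(-14)) = -3 + (k + 14) = -3 + (14 + k) = 11 + k)
-1583 + N(-1)*V = -1583 + (11 - 1)*(-855) = -1583 + 10*(-855) = -1583 - 8550 = -10133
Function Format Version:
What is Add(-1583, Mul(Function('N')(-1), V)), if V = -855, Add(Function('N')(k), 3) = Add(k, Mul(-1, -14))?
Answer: -10133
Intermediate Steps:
Function('N')(k) = Add(11, k) (Function('N')(k) = Add(-3, Add(k, Mul(-1, -14))) = Add(-3, Add(k, 14)) = Add(-3, Add(14, k)) = Add(11, k))
Add(-1583, Mul(Function('N')(-1), V)) = Add(-1583, Mul(Add(11, -1), -855)) = Add(-1583, Mul(10, -855)) = Add(-1583, -8550) = -10133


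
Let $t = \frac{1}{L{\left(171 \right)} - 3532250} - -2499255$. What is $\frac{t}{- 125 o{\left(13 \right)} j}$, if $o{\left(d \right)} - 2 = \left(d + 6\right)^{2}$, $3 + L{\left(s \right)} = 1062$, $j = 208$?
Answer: $- \frac{551584172669}{2082961291125} \approx -0.26481$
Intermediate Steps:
$L{\left(s \right)} = 1059$ ($L{\left(s \right)} = -3 + 1062 = 1059$)
$o{\left(d \right)} = 2 + \left(6 + d\right)^{2}$ ($o{\left(d \right)} = 2 + \left(d + 6\right)^{2} = 2 + \left(6 + d\right)^{2}$)
$t = \frac{8825346762704}{3531191}$ ($t = \frac{1}{1059 - 3532250} - -2499255 = \frac{1}{-3531191} + 2499255 = - \frac{1}{3531191} + 2499255 = \frac{8825346762704}{3531191} \approx 2.4993 \cdot 10^{6}$)
$\frac{t}{- 125 o{\left(13 \right)} j} = \frac{8825346762704}{3531191 - 125 \left(2 + \left(6 + 13\right)^{2}\right) 208} = \frac{8825346762704}{3531191 - 125 \left(2 + 19^{2}\right) 208} = \frac{8825346762704}{3531191 - 125 \left(2 + 361\right) 208} = \frac{8825346762704}{3531191 \left(-125\right) 363 \cdot 208} = \frac{8825346762704}{3531191 \left(\left(-45375\right) 208\right)} = \frac{8825346762704}{3531191 \left(-9438000\right)} = \frac{8825346762704}{3531191} \left(- \frac{1}{9438000}\right) = - \frac{551584172669}{2082961291125}$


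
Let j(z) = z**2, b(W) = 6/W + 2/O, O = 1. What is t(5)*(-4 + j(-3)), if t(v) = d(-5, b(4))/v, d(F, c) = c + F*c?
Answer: -14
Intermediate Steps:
b(W) = 2 + 6/W (b(W) = 6/W + 2/1 = 6/W + 2*1 = 6/W + 2 = 2 + 6/W)
t(v) = -14/v (t(v) = ((2 + 6/4)*(1 - 5))/v = ((2 + 6*(1/4))*(-4))/v = ((2 + 3/2)*(-4))/v = ((7/2)*(-4))/v = -14/v)
t(5)*(-4 + j(-3)) = (-14/5)*(-4 + (-3)**2) = (-14*1/5)*(-4 + 9) = -14/5*5 = -14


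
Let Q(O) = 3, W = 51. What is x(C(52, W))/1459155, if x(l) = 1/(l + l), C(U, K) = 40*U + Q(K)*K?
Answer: 1/6516586230 ≈ 1.5345e-10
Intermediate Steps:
C(U, K) = 3*K + 40*U (C(U, K) = 40*U + 3*K = 3*K + 40*U)
x(l) = 1/(2*l)
x(C(52, W))/1459155 = (1/(2*(3*51 + 40*52)))/1459155 = (1/(2*(153 + 2080)))*(1/1459155) = ((½)/2233)*(1/1459155) = ((½)*(1/2233))*(1/1459155) = (1/4466)*(1/1459155) = 1/6516586230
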